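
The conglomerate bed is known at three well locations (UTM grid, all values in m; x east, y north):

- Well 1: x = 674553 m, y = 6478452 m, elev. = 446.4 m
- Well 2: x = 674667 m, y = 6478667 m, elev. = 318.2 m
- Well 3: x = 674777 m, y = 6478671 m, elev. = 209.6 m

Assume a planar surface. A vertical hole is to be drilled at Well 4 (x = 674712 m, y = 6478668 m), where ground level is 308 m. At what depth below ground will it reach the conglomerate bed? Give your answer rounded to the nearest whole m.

34 m

Let the plane be z = a·x + b·y + c.
Well 2−Well 1: 114a + 215b = −128.2;  Well 3−Well 1: 224a + 219b = −236.8.
Solving gives a = −0.98457360, b = −0.07422609.
Then c = 446.4 − a·674553 − b·6478452 = 1145463.65.
At (674712, 6478668): z_contact = −664303.6 − 480886.2 + 1145463.65 = 273.8 m.
Depth below ground = 308 − 273.8 = 34 m.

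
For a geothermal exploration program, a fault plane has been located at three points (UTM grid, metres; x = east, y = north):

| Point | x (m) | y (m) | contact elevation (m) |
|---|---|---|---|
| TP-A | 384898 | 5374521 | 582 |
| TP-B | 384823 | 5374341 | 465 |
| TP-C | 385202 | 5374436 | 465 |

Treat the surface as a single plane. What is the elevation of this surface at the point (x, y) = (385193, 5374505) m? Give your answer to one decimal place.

516.7 m

Let the plane be z = a·x + b·y + c.
TP-B−TP-A: −75a − 180b = −117;  TP-C−TP-A: 304a − 85b = −117.
Solving gives a = −0.181929781, b = 0.725804076.
Then c = 582 − a·384898 − b·5374521 = −3830242.84.
At (385193, 5374505): z = −70078.1 + 3900837.6 − 3830242.84 = 516.7 m.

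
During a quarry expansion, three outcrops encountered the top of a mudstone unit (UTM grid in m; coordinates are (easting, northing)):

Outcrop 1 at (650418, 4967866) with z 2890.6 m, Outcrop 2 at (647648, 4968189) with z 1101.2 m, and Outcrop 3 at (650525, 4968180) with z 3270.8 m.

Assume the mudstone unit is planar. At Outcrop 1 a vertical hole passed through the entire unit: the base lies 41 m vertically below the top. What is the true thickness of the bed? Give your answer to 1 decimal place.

26.0 m

Two edge vectors: Outcrop 1→Outcrop 2 = (-2770, 323, -1789.4), Outcrop 1→Outcrop 3 = (107, 314, 380.2).
Normal n = (Outcrop 1→Outcrop 2) × (Outcrop 1→Outcrop 3) = (684676.2, 861688.2, -904341).
So ∂z/∂E = −n_x/n_z = 0.75710 and ∂z/∂N = −n_y/n_z = 0.95284.
|∇z| = √(a²+b²) = 1.21700, so dip δ = arctan(1.21700) = 50.59°.
True thickness = vertical thickness × cos δ = 41 × cos 50.59° = 26.0 m.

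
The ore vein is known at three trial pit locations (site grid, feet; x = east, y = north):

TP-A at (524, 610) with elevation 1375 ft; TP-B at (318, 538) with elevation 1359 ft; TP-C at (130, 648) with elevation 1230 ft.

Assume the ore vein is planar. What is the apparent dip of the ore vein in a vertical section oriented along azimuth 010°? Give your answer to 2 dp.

30.46°

Let the plane be z = a·x + b·y + c.
TP-B−TP-A: −206a − 72b = −16;  TP-C−TP-A: −394a + 38b = −145.
Solving gives a = 0.30523, b = −0.65107.
Unit vector along 010° is (sin 10°, cos 10°) = (0.1736, 0.9848).
Slope in that direction = a·(0.1736) + b·(0.9848) = −0.58817.
Apparent dip = arctan|0.58817| = 30.46° (true dip is 35.7°, so apparent ≤ true as expected).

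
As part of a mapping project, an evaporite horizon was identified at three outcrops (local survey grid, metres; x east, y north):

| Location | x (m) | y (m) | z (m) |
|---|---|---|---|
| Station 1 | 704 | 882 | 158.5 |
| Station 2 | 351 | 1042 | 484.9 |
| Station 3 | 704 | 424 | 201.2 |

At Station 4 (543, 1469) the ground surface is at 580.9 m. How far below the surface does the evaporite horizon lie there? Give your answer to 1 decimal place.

Two edge vectors: Station 1→Station 2 = (-353, 160, 326.4), Station 1→Station 3 = (0, -458, 42.7).
Normal n = (Station 1→Station 2) × (Station 1→Station 3) = (156323.2, 15073.1, 161674).
So ∂z/∂x = −n_x/n_z = −0.966904 and ∂z/∂y = −n_y/n_z = −0.093231.
Intercept c from Station 1: 158.5 + 680.70 + 82.23 = 921.43.
At (543, 1469): z_contact = −525.03 − 136.96 + 921.43 = 259.44 m.
Depth below ground = 580.9 − 259.44 = 321.5 m.

321.5 m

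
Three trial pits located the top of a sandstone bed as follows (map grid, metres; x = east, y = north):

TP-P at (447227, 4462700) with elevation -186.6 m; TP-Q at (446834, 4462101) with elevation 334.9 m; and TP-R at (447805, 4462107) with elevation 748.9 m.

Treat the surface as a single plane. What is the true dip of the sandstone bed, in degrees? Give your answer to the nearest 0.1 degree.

Two edge vectors: TP-P→TP-Q = (-393, -599, 521.5), TP-P→TP-R = (578, -593, 935.5).
Normal n = (TP-P→TP-Q) × (TP-P→TP-R) = (-251115, 669078.5, 579271).
So ∂z/∂x = −n_x/n_z = 0.43350 and ∂z/∂y = −n_y/n_z = −1.15504.
Gradient magnitude |∇z| = √(a² + b²) = √(0.18792 + 1.33411) = 1.23371.
True dip = arctan(1.23371) = 51.0°, dipping toward NNW (azimuth ≈ 339°).

51.0°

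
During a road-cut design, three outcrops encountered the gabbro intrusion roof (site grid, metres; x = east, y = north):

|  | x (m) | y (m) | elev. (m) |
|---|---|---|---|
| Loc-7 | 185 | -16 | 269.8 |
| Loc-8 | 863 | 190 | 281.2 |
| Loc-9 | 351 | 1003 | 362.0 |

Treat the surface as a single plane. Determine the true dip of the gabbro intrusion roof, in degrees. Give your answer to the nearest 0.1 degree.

Two edge vectors: Loc-7→Loc-8 = (678, 206, 11.4), Loc-7→Loc-9 = (166, 1019, 92.2).
Normal n = (Loc-7→Loc-8) × (Loc-7→Loc-9) = (7376.6, -60619.2, 656686).
So ∂z/∂x = −n_x/n_z = −0.01123 and ∂z/∂y = −n_y/n_z = 0.09231.
Gradient magnitude |∇z| = √(a² + b²) = √(0.00013 + 0.00852) = 0.09299.
True dip = arctan(0.09299) = 5.3°, dipping toward S (azimuth ≈ 173°).

5.3°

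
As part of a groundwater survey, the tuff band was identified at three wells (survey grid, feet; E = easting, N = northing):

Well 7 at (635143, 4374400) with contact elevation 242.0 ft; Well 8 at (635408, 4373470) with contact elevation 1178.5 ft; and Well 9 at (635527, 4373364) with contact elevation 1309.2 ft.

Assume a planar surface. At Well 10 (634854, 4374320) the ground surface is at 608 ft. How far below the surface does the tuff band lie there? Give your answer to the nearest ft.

Let the plane be z = a·E + b·N + c.
Well 8−Well 7: 265a − 930b = 936.5;  Well 9−Well 7: 384a − 1036b = 1067.2.
Solving gives a = 0.26982320, b = −0.93010414.
Then c = 242 − a·635143 − b·4374400 = 3897513.24.
At (634854, 4374320): z_contact = 171298.3 − 4068573.1 + 3897513.24 = 238.4 ft.
Depth below ground = 608 − 238.4 = 370 ft.

370 ft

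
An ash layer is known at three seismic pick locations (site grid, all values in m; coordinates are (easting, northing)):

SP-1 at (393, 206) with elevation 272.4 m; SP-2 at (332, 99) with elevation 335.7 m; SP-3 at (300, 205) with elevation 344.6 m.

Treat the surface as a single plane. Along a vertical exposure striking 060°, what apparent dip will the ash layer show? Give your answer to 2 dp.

Two edge vectors: SP-1→SP-2 = (-61, -107, 63.3), SP-1→SP-3 = (-93, -1, 72.2).
Normal n = (SP-1→SP-2) × (SP-1→SP-3) = (-7662.1, -1482.7, -9890).
So ∂z/∂E = −n_x/n_z = −0.77473 and ∂z/∂N = −n_y/n_z = −0.14992.
Unit vector along 060° is (sin 60°, cos 60°) = (0.8660, 0.5000).
Slope in that direction = a·(0.8660) + b·(0.5000) = −0.74590.
Apparent dip = arctan|0.74590| = 36.72° (true dip is 38.3°, so apparent ≤ true as expected).

36.72°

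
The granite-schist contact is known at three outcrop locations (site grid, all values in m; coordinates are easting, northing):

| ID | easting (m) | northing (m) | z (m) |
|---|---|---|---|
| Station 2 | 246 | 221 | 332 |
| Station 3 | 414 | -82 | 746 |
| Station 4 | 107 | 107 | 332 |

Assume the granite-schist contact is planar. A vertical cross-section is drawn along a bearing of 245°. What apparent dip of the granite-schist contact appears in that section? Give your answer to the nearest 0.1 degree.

16.8°

Two edge vectors: Station 2→Station 3 = (168, -303, 414), Station 2→Station 4 = (-139, -114, 0).
Normal n = (Station 2→Station 3) × (Station 2→Station 4) = (47196, -57546, -61269).
So ∂z/∂easting = −n_x/n_z = 0.77031 and ∂z/∂northing = −n_y/n_z = −0.93924.
Unit vector along 245° is (sin 245°, cos 245°) = (-0.9063, -0.4226).
Slope in that direction = a·(-0.9063) + b·(-0.4226) = −0.30120.
Apparent dip = arctan|0.30120| = 16.8° (true dip is 50.5°, so apparent ≤ true as expected).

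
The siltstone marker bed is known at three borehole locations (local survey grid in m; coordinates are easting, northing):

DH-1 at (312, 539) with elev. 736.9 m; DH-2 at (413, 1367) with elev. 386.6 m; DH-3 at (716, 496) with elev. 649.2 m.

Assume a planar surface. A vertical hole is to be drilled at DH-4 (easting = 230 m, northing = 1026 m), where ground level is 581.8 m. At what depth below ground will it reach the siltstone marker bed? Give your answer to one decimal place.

14.3 m

Let the plane be z = a·easting + b·northing + c.
DH-2−DH-1: 101a + 828b = −350.3;  DH-3−DH-1: 404a − 43b = −87.7.
Solving gives a = −0.258749, b = −0.391505.
Then c = 736.9 − a·312 − b·539 = 1028.65.
At (230, 1026): z_contact = −59.51 − 401.68 + 1028.65 = 567.45 m.
Depth below ground = 581.8 − 567.45 = 14.3 m.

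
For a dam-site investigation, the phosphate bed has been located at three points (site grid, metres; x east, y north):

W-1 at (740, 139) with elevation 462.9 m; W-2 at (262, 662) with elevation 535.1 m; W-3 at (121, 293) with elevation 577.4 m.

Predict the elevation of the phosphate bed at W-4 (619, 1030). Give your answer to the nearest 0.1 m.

450.7 m

Two edge vectors: W-1→W-2 = (-478, 523, 72.2), W-1→W-3 = (-619, 154, 114.5).
Normal n = (W-1→W-2) × (W-1→W-3) = (48764.7, 10039.2, 250125).
So ∂z/∂x = −n_x/n_z = −0.194961 and ∂z/∂y = −n_y/n_z = −0.040137.
Intercept c from W-1: 462.9 + 144.27 + 5.58 = 612.75.
At (619, 1030): z = −120.7 − 41.3 + 612.75 = 450.7 m.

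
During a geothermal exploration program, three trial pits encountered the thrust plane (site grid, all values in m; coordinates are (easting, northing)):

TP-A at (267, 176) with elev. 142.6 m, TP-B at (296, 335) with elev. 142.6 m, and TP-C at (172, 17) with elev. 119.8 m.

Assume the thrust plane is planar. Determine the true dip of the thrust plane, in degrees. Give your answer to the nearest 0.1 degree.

19.3°

Let the plane be z = a·E + b·N + c.
TP-B−TP-A: 29a + 159b = 0;  TP-C−TP-A: −95a − 159b = −22.8.
Solving gives a = 0.34545, b = −0.06301.
Gradient magnitude |∇z| = √(a² + b²) = √(0.11934 + 0.00397) = 0.35115.
True dip = arctan(0.35115) = 19.3°, dipping toward W (azimuth ≈ 280°).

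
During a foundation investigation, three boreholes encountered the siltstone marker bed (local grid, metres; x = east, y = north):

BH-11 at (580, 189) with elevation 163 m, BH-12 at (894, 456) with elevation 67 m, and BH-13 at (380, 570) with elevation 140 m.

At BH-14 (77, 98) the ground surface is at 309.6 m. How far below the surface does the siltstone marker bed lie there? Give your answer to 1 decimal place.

Two edge vectors: BH-11→BH-12 = (314, 267, -96), BH-11→BH-13 = (-200, 381, -23).
Normal n = (BH-11→BH-12) × (BH-11→BH-13) = (30435, 26422, 173034).
So ∂z/∂x = −n_x/n_z = −0.17589 and ∂z/∂y = −n_y/n_z = −0.15270.
Intercept c from BH-11: 163 + 102.02 + 28.86 = 293.88.
At (77, 98): z_contact = −13.54 − 14.96 + 293.88 = 265.37 m.
Depth below ground = 309.6 − 265.37 = 44.2 m.

44.2 m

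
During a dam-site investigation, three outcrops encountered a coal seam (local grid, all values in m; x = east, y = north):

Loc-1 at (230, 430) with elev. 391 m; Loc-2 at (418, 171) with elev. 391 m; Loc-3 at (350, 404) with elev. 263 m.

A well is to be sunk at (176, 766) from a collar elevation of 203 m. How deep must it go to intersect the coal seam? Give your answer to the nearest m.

52 m

Let the plane be z = a·x + b·y + c.
Loc-2−Loc-1: 188a − 259b = 0;  Loc-3−Loc-1: 120a − 26b = −128.
Solving gives a = −1.26573, b = −0.91875.
Then c = 391 − a·230 − b·430 = 1077.18.
At (176, 766): z_contact = −222.8 − 703.8 + 1077.18 = 150.6 m.
Depth below ground = 203 − 150.6 = 52 m.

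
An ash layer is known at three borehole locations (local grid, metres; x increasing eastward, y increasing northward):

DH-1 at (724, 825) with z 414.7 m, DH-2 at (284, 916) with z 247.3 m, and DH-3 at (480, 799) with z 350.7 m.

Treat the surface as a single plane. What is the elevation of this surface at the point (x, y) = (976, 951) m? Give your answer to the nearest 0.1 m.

443.4 m

Let the plane be z = a·x + b·y + c.
DH-2−DH-1: −440a + 91b = −167.4;  DH-3−DH-1: −244a − 26b = −64.
Solving gives a = 0.30247, b = −0.37705.
Then c = 414.7 − a·724 − b·825 = 506.78.
At (976, 951): z = 295.2 − 358.6 + 506.78 = 443.4 m.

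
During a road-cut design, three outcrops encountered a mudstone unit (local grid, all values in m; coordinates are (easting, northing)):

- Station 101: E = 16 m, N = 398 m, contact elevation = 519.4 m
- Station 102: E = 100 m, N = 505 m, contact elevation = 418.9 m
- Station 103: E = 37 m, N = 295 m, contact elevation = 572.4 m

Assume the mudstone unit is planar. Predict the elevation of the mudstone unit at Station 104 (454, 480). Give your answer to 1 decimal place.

281.9 m

Two edge vectors: Station 101→Station 102 = (84, 107, -100.5), Station 101→Station 103 = (21, -103, 53).
Normal n = (Station 101→Station 102) × (Station 101→Station 103) = (-4680.5, -6562.5, -10899).
So ∂z/∂E = −n_x/n_z = −0.42944 and ∂z/∂N = −n_y/n_z = −0.60212.
Intercept c from Station 101: 519.4 + 6.87 + 239.64 = 765.91.
At (454, 480): z = −195.0 − 289.0 + 765.91 = 281.9 m.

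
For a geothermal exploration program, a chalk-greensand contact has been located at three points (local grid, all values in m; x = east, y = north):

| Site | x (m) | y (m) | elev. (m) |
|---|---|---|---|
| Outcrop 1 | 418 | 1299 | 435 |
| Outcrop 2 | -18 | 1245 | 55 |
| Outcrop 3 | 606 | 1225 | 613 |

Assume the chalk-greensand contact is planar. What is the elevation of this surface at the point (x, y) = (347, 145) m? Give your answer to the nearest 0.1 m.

Two edge vectors: Outcrop 1→Outcrop 2 = (-436, -54, -380), Outcrop 1→Outcrop 3 = (188, -74, 178).
Normal n = (Outcrop 1→Outcrop 2) × (Outcrop 1→Outcrop 3) = (-37732, 6168, 42416).
So ∂z/∂x = −n_x/n_z = 0.889570 and ∂z/∂y = −n_y/n_z = −0.145417.
Intercept c from Outcrop 1: 435 − 371.84 + 188.90 = 252.06.
At (347, 145): z = 308.7 − 21.1 + 252.06 = 539.7 m.

539.7 m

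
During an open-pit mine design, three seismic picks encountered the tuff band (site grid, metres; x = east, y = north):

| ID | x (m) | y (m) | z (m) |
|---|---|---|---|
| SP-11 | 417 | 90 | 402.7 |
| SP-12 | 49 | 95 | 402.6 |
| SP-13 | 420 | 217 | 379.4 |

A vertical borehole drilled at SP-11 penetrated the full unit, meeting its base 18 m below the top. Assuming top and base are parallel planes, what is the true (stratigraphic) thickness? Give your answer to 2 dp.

17.70 m

Two edge vectors: SP-11→SP-12 = (-368, 5, -0.1), SP-11→SP-13 = (3, 127, -23.3).
Normal n = (SP-11→SP-12) × (SP-11→SP-13) = (-103.8, -8574.7, -46751).
So ∂z/∂x = −n_x/n_z = −0.00222 and ∂z/∂y = −n_y/n_z = −0.18341.
|∇z| = √(a²+b²) = 0.18343, so dip δ = arctan(0.18343) = 10.39°.
True thickness = vertical thickness × cos δ = 18 × cos 10.39° = 17.70 m.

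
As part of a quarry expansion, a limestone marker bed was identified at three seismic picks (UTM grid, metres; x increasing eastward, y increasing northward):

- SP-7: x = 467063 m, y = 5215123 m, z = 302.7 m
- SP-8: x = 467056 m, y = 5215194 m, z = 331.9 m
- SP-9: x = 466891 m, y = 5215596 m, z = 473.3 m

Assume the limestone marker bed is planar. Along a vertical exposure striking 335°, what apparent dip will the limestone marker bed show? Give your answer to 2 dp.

Let the plane be z = a·x + b·y + c.
SP-8−SP-7: −7a + 71b = 29.2;  SP-9−SP-7: −172a + 473b = 170.6.
Solving gives a = 0.19088, b = 0.43009.
Unit vector along 335° is (sin 335°, cos 335°) = (-0.4226, 0.9063).
Slope in that direction = a·(-0.4226) + b·(0.9063) = 0.30912.
Apparent dip = arctan|0.30912| = 17.18° (true dip is 25.2°, so apparent ≤ true as expected).

17.18°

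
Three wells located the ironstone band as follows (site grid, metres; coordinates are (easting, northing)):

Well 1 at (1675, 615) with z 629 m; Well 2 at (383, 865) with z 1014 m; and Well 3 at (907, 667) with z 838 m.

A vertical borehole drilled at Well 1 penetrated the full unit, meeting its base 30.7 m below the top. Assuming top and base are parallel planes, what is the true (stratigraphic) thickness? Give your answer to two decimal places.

29.15 m

Let the plane be z = a·E + b·N + c.
Well 2−Well 1: −1292a + 250b = 385;  Well 3−Well 1: −768a + 52b = 209.
Solving gives a = −0.25822, b = 0.20552.
|∇z| = √(a²+b²) = 0.33002, so dip δ = arctan(0.33002) = 18.26°.
True thickness = vertical thickness × cos δ = 30.7 × cos 18.26° = 29.15 m.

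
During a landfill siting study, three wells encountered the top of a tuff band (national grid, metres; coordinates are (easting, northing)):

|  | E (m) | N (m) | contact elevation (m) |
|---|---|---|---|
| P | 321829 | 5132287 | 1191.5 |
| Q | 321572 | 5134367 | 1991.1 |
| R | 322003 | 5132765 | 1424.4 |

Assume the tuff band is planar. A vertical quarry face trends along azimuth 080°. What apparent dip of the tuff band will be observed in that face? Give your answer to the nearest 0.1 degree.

15.6°

Two edge vectors: P→Q = (-257, 2080, 799.6), P→R = (174, 478, 232.9).
Normal n = (P→Q) × (P→R) = (102223.2, 198985.7, -484766).
So ∂z/∂E = −n_x/n_z = 0.21087 and ∂z/∂N = −n_y/n_z = 0.41048.
Unit vector along 080° is (sin 80°, cos 80°) = (0.9848, 0.1736).
Slope in that direction = a·(0.9848) + b·(0.1736) = 0.27895.
Apparent dip = arctan|0.27895| = 15.6° (true dip is 24.8°, so apparent ≤ true as expected).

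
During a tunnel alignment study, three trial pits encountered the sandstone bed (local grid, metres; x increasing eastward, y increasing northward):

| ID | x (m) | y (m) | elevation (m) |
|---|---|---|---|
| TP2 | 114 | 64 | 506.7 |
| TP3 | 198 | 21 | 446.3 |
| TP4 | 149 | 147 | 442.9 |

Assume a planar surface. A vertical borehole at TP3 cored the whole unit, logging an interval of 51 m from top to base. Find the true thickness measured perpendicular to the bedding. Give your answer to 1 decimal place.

36.2 m

Two edge vectors: TP2→TP3 = (84, -43, -60.4), TP2→TP4 = (35, 83, -63.8).
Normal n = (TP2→TP3) × (TP2→TP4) = (7756.6, 3245.2, 8477).
So ∂z/∂x = −n_x/n_z = −0.91502 and ∂z/∂y = −n_y/n_z = −0.38282.
|∇z| = √(a²+b²) = 0.99187, so dip δ = arctan(0.99187) = 44.77°.
True thickness = vertical thickness × cos δ = 51 × cos 44.77° = 36.2 m.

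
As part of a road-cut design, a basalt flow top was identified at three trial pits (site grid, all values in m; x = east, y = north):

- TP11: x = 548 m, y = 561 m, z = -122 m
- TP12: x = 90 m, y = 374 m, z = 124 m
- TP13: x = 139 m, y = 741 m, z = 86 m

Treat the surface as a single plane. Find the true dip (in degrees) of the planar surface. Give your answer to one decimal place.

Let the plane be z = a·x + b·y + c.
TP12−TP11: −458a − 187b = 246;  TP13−TP11: −409a + 180b = 208.
Solving gives a = −0.52337, b = −0.03366.
Gradient magnitude |∇z| = √(a² + b²) = √(0.27392 + 0.00113) = 0.52445.
True dip = arctan(0.52445) = 27.7°, dipping toward E (azimuth ≈ 086°).

27.7°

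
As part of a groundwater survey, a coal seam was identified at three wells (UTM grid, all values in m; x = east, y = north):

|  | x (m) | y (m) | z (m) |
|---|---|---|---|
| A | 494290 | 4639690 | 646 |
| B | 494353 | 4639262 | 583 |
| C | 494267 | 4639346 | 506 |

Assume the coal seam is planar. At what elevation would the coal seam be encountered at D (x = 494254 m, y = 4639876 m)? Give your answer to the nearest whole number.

Let the plane be z = a·x + b·y + c.
B−A: 63a − 428b = −63;  C−A: −23a − 344b = −140.
Solving gives a = 1.21360579, b = 0.32583450.
Then c = 646 − a·494290 − b·4639690 = −2110998.26.
At (494254, 4639876): z = 599829.5 + 1511831.7 − 2110998.26 = 662.9 m.

663 m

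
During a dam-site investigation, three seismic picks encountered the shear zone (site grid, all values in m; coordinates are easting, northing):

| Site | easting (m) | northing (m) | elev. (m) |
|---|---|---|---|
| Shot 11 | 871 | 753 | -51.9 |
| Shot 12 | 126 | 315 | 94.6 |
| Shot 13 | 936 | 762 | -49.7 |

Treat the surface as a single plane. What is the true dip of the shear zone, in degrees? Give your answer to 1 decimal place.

Let the plane be z = a·easting + b·northing + c.
Shot 12−Shot 11: −745a − 438b = 146.5;  Shot 13−Shot 11: 65a + 9b = 2.2.
Solving gives a = 0.10485, b = −0.51282.
Gradient magnitude |∇z| = √(a² + b²) = √(0.01099 + 0.26298) = 0.52343.
True dip = arctan(0.52343) = 27.6°, dipping toward NNW (azimuth ≈ 348°).

27.6°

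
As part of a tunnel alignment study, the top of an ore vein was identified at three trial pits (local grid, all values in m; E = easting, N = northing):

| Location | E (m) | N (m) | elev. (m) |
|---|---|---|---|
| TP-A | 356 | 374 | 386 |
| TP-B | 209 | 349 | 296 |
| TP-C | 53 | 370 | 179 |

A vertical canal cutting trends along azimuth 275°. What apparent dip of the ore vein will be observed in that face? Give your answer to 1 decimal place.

Let the plane be z = a·E + b·N + c.
TP-B−TP-A: −147a − 25b = −90;  TP-C−TP-A: −303a − 4b = −207.
Solving gives a = 0.68914, b = −0.45213.
Unit vector along 275° is (sin 275°, cos 275°) = (-0.9962, 0.0872).
Slope in that direction = a·(-0.9962) + b·(0.0872) = −0.72592.
Apparent dip = arctan|0.72592| = 36.0° (true dip is 39.5°, so apparent ≤ true as expected).

36.0°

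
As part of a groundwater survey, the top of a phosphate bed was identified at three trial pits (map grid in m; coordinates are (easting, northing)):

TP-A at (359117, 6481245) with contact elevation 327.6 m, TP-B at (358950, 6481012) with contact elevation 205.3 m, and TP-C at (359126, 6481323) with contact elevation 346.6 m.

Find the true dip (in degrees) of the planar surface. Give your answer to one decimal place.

Two edge vectors: TP-A→TP-B = (-167, -233, -122.3), TP-A→TP-C = (9, 78, 19).
Normal n = (TP-A→TP-B) × (TP-A→TP-C) = (5112.4, 2072.3, -10929).
So ∂z/∂E = −n_x/n_z = 0.46778 and ∂z/∂N = −n_y/n_z = 0.18961.
Gradient magnitude |∇z| = √(a² + b²) = √(0.21882 + 0.03595) = 0.50475.
True dip = arctan(0.50475) = 26.8°, dipping toward WSW (azimuth ≈ 248°).

26.8°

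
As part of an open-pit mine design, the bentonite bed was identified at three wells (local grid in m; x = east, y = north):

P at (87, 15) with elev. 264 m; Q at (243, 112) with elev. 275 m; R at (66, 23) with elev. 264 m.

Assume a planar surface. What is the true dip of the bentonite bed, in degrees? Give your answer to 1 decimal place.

Two edge vectors: P→Q = (156, 97, 11), P→R = (-21, 8, 0).
Normal n = (P→Q) × (P→R) = (-88, -231, 3285).
So ∂z/∂x = −n_x/n_z = 0.02679 and ∂z/∂y = −n_y/n_z = 0.07032.
Gradient magnitude |∇z| = √(a² + b²) = √(0.00072 + 0.00494) = 0.07525.
True dip = arctan(0.07525) = 4.3°, dipping toward SSW (azimuth ≈ 201°).

4.3°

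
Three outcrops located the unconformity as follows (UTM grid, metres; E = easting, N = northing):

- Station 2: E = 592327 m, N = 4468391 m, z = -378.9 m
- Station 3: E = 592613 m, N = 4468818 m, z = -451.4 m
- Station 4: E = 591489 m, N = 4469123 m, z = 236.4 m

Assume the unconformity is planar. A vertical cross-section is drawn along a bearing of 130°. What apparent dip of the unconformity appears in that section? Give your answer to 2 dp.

Let the plane be z = a·E + b·N + c.
Station 3−Station 2: 286a + 427b = −72.5;  Station 4−Station 2: −838a + 732b = 615.3.
Solving gives a = −0.55680, b = 0.20315.
Unit vector along 130° is (sin 130°, cos 130°) = (0.7660, -0.6428).
Slope in that direction = a·(0.7660) + b·(-0.6428) = −0.55711.
Apparent dip = arctan|0.55711| = 29.12° (true dip is 30.7°, so apparent ≤ true as expected).

29.12°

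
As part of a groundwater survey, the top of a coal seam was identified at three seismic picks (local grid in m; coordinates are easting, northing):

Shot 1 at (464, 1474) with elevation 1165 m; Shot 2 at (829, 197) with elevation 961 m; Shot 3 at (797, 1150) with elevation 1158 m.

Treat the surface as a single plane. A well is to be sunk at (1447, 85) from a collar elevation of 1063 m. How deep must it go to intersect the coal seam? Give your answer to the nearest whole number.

Two edge vectors: Shot 1→Shot 2 = (365, -1277, -204), Shot 1→Shot 3 = (333, -324, -7).
Normal n = (Shot 1→Shot 2) × (Shot 1→Shot 3) = (-57157, -65377, 306981).
So ∂z/∂easting = −n_x/n_z = 0.18619 and ∂z/∂northing = −n_y/n_z = 0.21297.
Intercept c from Shot 1: 1165 − 86.39 − 313.91 = 764.69.
At (1447, 85): z_contact = 269.4 + 18.1 + 764.69 = 1052.2 m.
Depth below ground = 1063 − 1052.2 = 11 m.

11 m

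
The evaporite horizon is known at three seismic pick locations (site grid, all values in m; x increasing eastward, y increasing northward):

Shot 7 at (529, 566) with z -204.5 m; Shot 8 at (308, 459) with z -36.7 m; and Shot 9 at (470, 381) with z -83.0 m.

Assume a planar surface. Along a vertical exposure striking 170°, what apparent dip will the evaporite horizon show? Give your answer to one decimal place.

21.4°

Let the plane be z = a·x + b·y + c.
Shot 8−Shot 7: −221a − 107b = 167.8;  Shot 9−Shot 7: −59a − 185b = 121.5.
Solving gives a = −0.52188, b = −0.49032.
Unit vector along 170° is (sin 170°, cos 170°) = (0.1736, -0.9848).
Slope in that direction = a·(0.1736) + b·(-0.9848) = 0.39225.
Apparent dip = arctan|0.39225| = 21.4° (true dip is 35.6°, so apparent ≤ true as expected).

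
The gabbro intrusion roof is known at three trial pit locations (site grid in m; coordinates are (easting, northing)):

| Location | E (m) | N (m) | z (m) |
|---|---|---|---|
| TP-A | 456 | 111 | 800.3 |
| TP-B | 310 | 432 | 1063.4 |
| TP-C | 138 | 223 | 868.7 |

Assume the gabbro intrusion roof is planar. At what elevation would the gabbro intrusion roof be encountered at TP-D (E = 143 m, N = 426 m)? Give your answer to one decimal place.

1043.6 m

Two edge vectors: TP-A→TP-B = (-146, 321, 263.1), TP-A→TP-C = (-318, 112, 68.4).
Normal n = (TP-A→TP-B) × (TP-A→TP-C) = (-7510.8, -73679.4, 85726).
So ∂z/∂E = −n_x/n_z = 0.08761 and ∂z/∂N = −n_y/n_z = 0.85948.
Intercept c from TP-A: 800.3 − 39.95 − 95.40 = 664.95.
At (143, 426): z = 12.5 + 366.1 + 664.95 = 1043.6 m.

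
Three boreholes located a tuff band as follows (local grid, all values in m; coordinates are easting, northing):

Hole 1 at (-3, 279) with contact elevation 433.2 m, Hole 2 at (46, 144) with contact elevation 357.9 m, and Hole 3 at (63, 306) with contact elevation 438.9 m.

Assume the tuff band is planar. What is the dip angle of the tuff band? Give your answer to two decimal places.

Let the plane be z = a·easting + b·northing + c.
Hole 2−Hole 1: 49a − 135b = −75.3;  Hole 3−Hole 1: 66a + 27b = 5.7.
Solving gives a = −0.12348, b = 0.51296.
Gradient magnitude |∇z| = √(a² + b²) = √(0.01525 + 0.26313) = 0.52761.
True dip = arctan(0.52761) = 27.82°, dipping toward SSE (azimuth ≈ 166°).

27.82°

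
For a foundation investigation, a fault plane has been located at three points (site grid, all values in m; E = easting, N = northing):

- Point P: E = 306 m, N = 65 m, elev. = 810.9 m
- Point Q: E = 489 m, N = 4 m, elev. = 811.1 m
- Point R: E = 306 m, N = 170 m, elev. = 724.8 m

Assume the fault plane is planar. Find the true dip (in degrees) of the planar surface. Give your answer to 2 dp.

40.83°

Two edge vectors: Point P→Point Q = (183, -61, 0.2), Point P→Point R = (0, 105, -86.1).
Normal n = (Point P→Point Q) × (Point P→Point R) = (5231.1, 15756.3, 19215).
So ∂z/∂E = −n_x/n_z = −0.27224 and ∂z/∂N = −n_y/n_z = −0.82000.
Gradient magnitude |∇z| = √(a² + b²) = √(0.07411 + 0.67240) = 0.86401.
True dip = arctan(0.86401) = 40.83°, dipping toward NNE (azimuth ≈ 018°).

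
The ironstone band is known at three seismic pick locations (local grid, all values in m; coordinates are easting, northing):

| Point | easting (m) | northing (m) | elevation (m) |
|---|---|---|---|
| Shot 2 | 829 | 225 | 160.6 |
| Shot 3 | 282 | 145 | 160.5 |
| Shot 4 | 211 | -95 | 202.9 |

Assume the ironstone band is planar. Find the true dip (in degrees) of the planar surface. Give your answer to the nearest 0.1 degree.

Let the plane be z = a·easting + b·northing + c.
Shot 3−Shot 2: −547a − 80b = −0.1;  Shot 4−Shot 2: −618a − 320b = 42.3.
Solving gives a = 0.02720, b = −0.18471.
Gradient magnitude |∇z| = √(a² + b²) = √(0.00074 + 0.03412) = 0.18670.
True dip = arctan(0.18670) = 10.6°, dipping toward N (azimuth ≈ 352°).

10.6°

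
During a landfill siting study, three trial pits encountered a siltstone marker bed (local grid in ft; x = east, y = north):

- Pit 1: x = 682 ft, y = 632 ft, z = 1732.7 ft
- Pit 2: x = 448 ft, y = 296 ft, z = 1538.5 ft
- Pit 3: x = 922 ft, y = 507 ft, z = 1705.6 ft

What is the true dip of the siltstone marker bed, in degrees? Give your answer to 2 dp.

Let the plane be z = a·x + b·y + c.
Pit 2−Pit 1: −234a − 336b = −194.2;  Pit 3−Pit 1: 240a − 125b = −27.1.
Solving gives a = 0.13804, b = 0.48184.
Gradient magnitude |∇z| = √(a² + b²) = √(0.01906 + 0.23217) = 0.50122.
True dip = arctan(0.50122) = 26.62°, dipping toward SSW (azimuth ≈ 196°).

26.62°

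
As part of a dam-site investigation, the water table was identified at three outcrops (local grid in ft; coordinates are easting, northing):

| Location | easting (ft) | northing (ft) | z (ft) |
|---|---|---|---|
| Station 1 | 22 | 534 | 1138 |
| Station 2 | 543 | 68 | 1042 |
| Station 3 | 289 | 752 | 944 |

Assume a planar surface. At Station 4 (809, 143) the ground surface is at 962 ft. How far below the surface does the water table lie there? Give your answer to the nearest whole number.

68 ft

Two edge vectors: Station 1→Station 2 = (521, -466, -96), Station 1→Station 3 = (267, 218, -194).
Normal n = (Station 1→Station 2) × (Station 1→Station 3) = (111332, 75442, 238000).
So ∂z/∂easting = −n_x/n_z = −0.46778 and ∂z/∂northing = −n_y/n_z = −0.31698.
Intercept c from Station 1: 1138 + 10.29 + 169.27 = 1317.56.
At (809, 143): z_contact = −378.4 − 45.3 + 1317.56 = 893.8 ft.
Depth below ground = 962 − 893.8 = 68 ft.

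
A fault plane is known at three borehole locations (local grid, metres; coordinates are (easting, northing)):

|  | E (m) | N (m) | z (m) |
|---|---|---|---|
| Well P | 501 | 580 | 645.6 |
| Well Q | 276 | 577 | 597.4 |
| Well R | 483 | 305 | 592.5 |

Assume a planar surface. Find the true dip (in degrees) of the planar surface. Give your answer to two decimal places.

15.51°

Two edge vectors: Well P→Well Q = (-225, -3, -48.2), Well P→Well R = (-18, -275, -53.1).
Normal n = (Well P→Well Q) × (Well P→Well R) = (-13095.7, -11079.9, 61821).
So ∂z/∂E = −n_x/n_z = 0.21183 and ∂z/∂N = −n_y/n_z = 0.17923.
Gradient magnitude |∇z| = √(a² + b²) = √(0.04487 + 0.03212) = 0.27748.
True dip = arctan(0.27748) = 15.51°, dipping toward SW (azimuth ≈ 230°).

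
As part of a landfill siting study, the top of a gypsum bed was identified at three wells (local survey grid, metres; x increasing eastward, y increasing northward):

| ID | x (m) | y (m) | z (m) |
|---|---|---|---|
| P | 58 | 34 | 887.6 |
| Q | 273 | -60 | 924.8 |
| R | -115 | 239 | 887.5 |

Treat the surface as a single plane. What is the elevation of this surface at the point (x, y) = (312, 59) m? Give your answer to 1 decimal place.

Two edge vectors: P→Q = (215, -94, 37.2), P→R = (-173, 205, -0.1).
Normal n = (P→Q) × (P→R) = (-7616.6, -6414.1, 27813).
So ∂z/∂x = −n_x/n_z = 0.27385 and ∂z/∂y = −n_y/n_z = 0.23062.
Intercept c from P: 887.6 − 15.88 − 7.84 = 863.88.
At (312, 59): z = 85.4 + 13.6 + 863.88 = 962.9 m.

962.9 m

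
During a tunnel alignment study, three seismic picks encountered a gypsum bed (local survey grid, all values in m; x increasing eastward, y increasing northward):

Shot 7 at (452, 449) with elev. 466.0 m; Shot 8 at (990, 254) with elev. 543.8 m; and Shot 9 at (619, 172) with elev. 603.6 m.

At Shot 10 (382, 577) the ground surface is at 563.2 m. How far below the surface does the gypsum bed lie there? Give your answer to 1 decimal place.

161.1 m

Two edge vectors: Shot 7→Shot 8 = (538, -195, 77.8), Shot 7→Shot 9 = (167, -277, 137.6).
Normal n = (Shot 7→Shot 8) × (Shot 7→Shot 9) = (-5281.4, -61036.2, -116461).
So ∂z/∂x = −n_x/n_z = −0.04535 and ∂z/∂y = −n_y/n_z = −0.52409.
Intercept c from Shot 7: 466 + 20.50 + 235.32 = 721.81.
At (382, 577): z_contact = −17.32 − 302.40 + 721.81 = 402.09 m.
Depth below ground = 563.2 − 402.09 = 161.1 m.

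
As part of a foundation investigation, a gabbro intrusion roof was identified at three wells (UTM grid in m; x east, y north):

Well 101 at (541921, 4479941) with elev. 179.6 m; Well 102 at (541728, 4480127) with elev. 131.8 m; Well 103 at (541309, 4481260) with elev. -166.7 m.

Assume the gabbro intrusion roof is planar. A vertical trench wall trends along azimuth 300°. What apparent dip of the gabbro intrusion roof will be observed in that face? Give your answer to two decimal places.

7.13°

Two edge vectors: Well 101→Well 102 = (-193, 186, -47.8), Well 101→Well 103 = (-612, 1319, -346.3).
Normal n = (Well 101→Well 102) × (Well 101→Well 103) = (-1363.6, -37582.3, -140735).
So ∂z/∂x = −n_x/n_z = −0.00969 and ∂z/∂y = −n_y/n_z = −0.26704.
Unit vector along 300° is (sin 300°, cos 300°) = (-0.8660, 0.5000).
Slope in that direction = a·(-0.8660) + b·(0.5000) = −0.12513.
Apparent dip = arctan|0.12513| = 7.13° (true dip is 15.0°, so apparent ≤ true as expected).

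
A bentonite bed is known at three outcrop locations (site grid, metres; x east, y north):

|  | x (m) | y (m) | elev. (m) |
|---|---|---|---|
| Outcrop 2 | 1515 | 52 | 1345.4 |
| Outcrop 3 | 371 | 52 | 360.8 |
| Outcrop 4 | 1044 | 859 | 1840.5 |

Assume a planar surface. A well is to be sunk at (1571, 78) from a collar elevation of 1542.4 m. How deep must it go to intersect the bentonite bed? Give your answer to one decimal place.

119.8 m

Let the plane be z = a·x + b·y + c.
Outcrop 3−Outcrop 2: −1144a + 0b = −984.6;  Outcrop 4−Outcrop 2: −471a + 807b = 495.1.
Solving gives a = 0.860664, b = 1.115828.
Then c = 1345.4 − a·1515 − b·52 = −16.53.
At (1571, 78): z_contact = 1352.10 + 87.03 − 16.53 = 1422.61 m.
Depth below ground = 1542.4 − 1422.61 = 119.8 m.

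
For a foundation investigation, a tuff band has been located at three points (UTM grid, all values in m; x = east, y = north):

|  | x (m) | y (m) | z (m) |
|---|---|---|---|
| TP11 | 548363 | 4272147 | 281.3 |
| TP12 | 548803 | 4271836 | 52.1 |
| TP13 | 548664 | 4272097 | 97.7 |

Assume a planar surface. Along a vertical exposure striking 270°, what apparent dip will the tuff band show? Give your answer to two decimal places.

Two edge vectors: TP11→TP12 = (440, -311, -229.2), TP11→TP13 = (301, -50, -183.6).
Normal n = (TP11→TP12) × (TP11→TP13) = (45639.6, 11794.8, 71611).
So ∂z/∂x = −n_x/n_z = −0.63733 and ∂z/∂y = −n_y/n_z = −0.16471.
Unit vector along 270° is (sin 270°, cos 270°) = (-1.0000, -0.0000).
Slope in that direction = a·(-1.0000) + b·(-0.0000) = 0.63733.
Apparent dip = arctan|0.63733| = 32.51° (true dip is 33.4°, so apparent ≤ true as expected).

32.51°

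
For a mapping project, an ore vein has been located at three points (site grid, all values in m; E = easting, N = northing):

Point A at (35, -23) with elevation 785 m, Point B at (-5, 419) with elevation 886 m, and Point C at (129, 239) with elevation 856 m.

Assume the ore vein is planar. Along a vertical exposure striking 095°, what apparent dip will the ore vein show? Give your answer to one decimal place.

4.2°

Let the plane be z = a·E + b·N + c.
Point B−Point A: −40a + 442b = 101;  Point C−Point A: 94a + 262b = 71.
Solving gives a = 0.09456, b = 0.23706.
Unit vector along 095° is (sin 95°, cos 95°) = (0.9962, -0.0872).
Slope in that direction = a·(0.9962) + b·(-0.0872) = 0.07354.
Apparent dip = arctan|0.07354| = 4.2° (true dip is 14.3°, so apparent ≤ true as expected).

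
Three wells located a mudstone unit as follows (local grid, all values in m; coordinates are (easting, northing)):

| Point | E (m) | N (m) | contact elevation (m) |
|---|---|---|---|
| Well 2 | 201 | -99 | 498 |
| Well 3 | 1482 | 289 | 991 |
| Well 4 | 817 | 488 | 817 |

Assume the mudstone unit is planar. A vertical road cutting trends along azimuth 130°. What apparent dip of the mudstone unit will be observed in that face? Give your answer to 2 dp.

Let the plane be z = a·E + b·N + c.
Well 3−Well 2: 1281a + 388b = 493;  Well 4−Well 2: 616a + 587b = 319.
Solving gives a = 0.32288, b = 0.20461.
Unit vector along 130° is (sin 130°, cos 130°) = (0.7660, -0.6428).
Slope in that direction = a·(0.7660) + b·(-0.6428) = 0.11582.
Apparent dip = arctan|0.11582| = 6.61° (true dip is 20.9°, so apparent ≤ true as expected).

6.61°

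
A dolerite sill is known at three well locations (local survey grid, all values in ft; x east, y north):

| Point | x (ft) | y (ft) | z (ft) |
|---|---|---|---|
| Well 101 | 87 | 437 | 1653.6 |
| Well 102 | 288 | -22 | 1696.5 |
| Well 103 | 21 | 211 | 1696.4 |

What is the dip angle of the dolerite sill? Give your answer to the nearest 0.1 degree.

11.3°

Let the plane be z = a·x + b·y + c.
Well 102−Well 101: 201a − 459b = 42.9;  Well 103−Well 101: −66a − 226b = 42.8.
Solving gives a = −0.13140, b = −0.15101.
Gradient magnitude |∇z| = √(a² + b²) = √(0.01727 + 0.02280) = 0.20017.
True dip = arctan(0.20017) = 11.3°, dipping toward NE (azimuth ≈ 041°).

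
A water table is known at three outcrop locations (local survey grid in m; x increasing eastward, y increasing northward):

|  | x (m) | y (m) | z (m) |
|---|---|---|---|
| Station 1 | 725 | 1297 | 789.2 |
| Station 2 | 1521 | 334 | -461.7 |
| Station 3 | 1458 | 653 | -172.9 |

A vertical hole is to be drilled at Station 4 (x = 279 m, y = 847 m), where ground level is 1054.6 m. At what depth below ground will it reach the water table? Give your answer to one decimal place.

338.1 m

Let the plane be z = a·x + b·y + c.
Station 2−Station 1: 796a − 963b = −1250.9;  Station 3−Station 1: 733a − 644b = −962.1.
Solving gives a = −0.625716, b = 0.781755.
Then c = 789.2 − a·725 − b·1297 = 228.91.
At (279, 847): z_contact = −174.57 + 662.15 + 228.91 = 716.48 m.
Depth below ground = 1054.6 − 716.48 = 338.1 m.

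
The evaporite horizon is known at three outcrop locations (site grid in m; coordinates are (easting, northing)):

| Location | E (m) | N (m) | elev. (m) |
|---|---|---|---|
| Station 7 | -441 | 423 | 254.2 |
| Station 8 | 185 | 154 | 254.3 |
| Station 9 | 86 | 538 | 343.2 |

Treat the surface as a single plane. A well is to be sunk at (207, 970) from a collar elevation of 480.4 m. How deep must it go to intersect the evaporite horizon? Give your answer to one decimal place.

Let the plane be z = a·E + b·N + c.
Station 8−Station 7: 626a − 269b = 0.1;  Station 9−Station 7: 527a + 115b = 89.
Solving gives a = 0.11206, b = 0.26040.
Then c = 254.2 − a·-441 − b·423 = 193.47.
At (207, 970): z_contact = 23.20 + 252.59 + 193.47 = 469.25 m.
Depth below ground = 480.4 − 469.25 = 11.1 m.

11.1 m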